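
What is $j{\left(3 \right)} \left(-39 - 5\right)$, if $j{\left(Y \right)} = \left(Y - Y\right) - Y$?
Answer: $132$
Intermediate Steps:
$j{\left(Y \right)} = - Y$ ($j{\left(Y \right)} = 0 - Y = - Y$)
$j{\left(3 \right)} \left(-39 - 5\right) = \left(-1\right) 3 \left(-39 - 5\right) = \left(-3\right) \left(-44\right) = 132$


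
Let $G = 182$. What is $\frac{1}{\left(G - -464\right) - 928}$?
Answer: $- \frac{1}{282} \approx -0.0035461$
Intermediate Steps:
$\frac{1}{\left(G - -464\right) - 928} = \frac{1}{\left(182 - -464\right) - 928} = \frac{1}{\left(182 + 464\right) - 928} = \frac{1}{646 - 928} = \frac{1}{-282} = - \frac{1}{282}$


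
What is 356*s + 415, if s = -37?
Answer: -12757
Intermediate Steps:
356*s + 415 = 356*(-37) + 415 = -13172 + 415 = -12757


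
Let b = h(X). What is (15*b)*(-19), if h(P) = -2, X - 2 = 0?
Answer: 570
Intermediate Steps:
X = 2 (X = 2 + 0 = 2)
b = -2
(15*b)*(-19) = (15*(-2))*(-19) = -30*(-19) = 570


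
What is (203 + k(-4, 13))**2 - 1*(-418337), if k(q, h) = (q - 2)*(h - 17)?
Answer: 469866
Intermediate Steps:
k(q, h) = (-17 + h)*(-2 + q) (k(q, h) = (-2 + q)*(-17 + h) = (-17 + h)*(-2 + q))
(203 + k(-4, 13))**2 - 1*(-418337) = (203 + (34 - 17*(-4) - 2*13 + 13*(-4)))**2 - 1*(-418337) = (203 + (34 + 68 - 26 - 52))**2 + 418337 = (203 + 24)**2 + 418337 = 227**2 + 418337 = 51529 + 418337 = 469866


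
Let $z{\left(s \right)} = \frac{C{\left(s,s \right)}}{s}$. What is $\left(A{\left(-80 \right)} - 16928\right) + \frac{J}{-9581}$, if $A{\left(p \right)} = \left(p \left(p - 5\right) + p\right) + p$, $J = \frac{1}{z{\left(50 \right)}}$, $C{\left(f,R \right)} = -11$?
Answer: $- \frac{1084262558}{105391} \approx -10288.0$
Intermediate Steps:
$z{\left(s \right)} = - \frac{11}{s}$
$J = - \frac{50}{11}$ ($J = \frac{1}{\left(-11\right) \frac{1}{50}} = \frac{1}{- \frac{11}{50}} = - \frac{50}{11} \approx -4.5455$)
$A{\left(p \right)} = 2 p + p \left(-5 + p\right)$ ($A{\left(p \right)} = \left(p \left(-5 + p\right) + p\right) + p = \left(p + p \left(-5 + p\right)\right) + p = 2 p + p \left(-5 + p\right)$)
$\left(A{\left(-80 \right)} - 16928\right) + \frac{J}{-9581} = \left(- 80 \left(-3 - 80\right) - 16928\right) - \frac{50}{11 \left(-9581\right)} = \left(\left(-80\right) \left(-83\right) - 16928\right) - - \frac{50}{105391} = \left(6640 - 16928\right) + \frac{50}{105391} = -10288 + \frac{50}{105391} = - \frac{1084262558}{105391}$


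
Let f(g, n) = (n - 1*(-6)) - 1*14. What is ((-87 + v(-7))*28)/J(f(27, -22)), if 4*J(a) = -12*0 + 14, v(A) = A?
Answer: -752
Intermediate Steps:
f(g, n) = -8 + n (f(g, n) = (n + 6) - 14 = (6 + n) - 14 = -8 + n)
J(a) = 7/2 (J(a) = (-12*0 + 14)/4 = (0 + 14)/4 = (1/4)*14 = 7/2)
((-87 + v(-7))*28)/J(f(27, -22)) = ((-87 - 7)*28)/(7/2) = -94*28*(2/7) = -2632*2/7 = -752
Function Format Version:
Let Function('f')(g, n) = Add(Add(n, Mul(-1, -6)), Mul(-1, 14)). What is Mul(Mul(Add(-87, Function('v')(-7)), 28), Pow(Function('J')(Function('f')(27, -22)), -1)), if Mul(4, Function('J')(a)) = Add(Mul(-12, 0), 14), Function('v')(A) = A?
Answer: -752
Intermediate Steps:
Function('f')(g, n) = Add(-8, n) (Function('f')(g, n) = Add(Add(n, 6), -14) = Add(Add(6, n), -14) = Add(-8, n))
Function('J')(a) = Rational(7, 2) (Function('J')(a) = Mul(Rational(1, 4), Add(Mul(-12, 0), 14)) = Mul(Rational(1, 4), Add(0, 14)) = Mul(Rational(1, 4), 14) = Rational(7, 2))
Mul(Mul(Add(-87, Function('v')(-7)), 28), Pow(Function('J')(Function('f')(27, -22)), -1)) = Mul(Mul(Add(-87, -7), 28), Pow(Rational(7, 2), -1)) = Mul(Mul(-94, 28), Rational(2, 7)) = Mul(-2632, Rational(2, 7)) = -752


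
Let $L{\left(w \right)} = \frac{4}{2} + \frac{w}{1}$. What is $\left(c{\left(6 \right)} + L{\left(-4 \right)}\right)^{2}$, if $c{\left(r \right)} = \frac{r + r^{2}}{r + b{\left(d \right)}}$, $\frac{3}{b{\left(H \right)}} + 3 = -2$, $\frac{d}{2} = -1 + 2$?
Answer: $\frac{2704}{81} \approx 33.383$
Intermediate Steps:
$d = 2$ ($d = 2 \left(-1 + 2\right) = 2 \cdot 1 = 2$)
$b{\left(H \right)} = - \frac{3}{5}$ ($b{\left(H \right)} = \frac{3}{-3 - 2} = \frac{3}{-5} = 3 \left(- \frac{1}{5}\right) = - \frac{3}{5}$)
$L{\left(w \right)} = 2 + w$ ($L{\left(w \right)} = 4 \cdot \frac{1}{2} + w 1 = 2 + w$)
$c{\left(r \right)} = \frac{r + r^{2}}{- \frac{3}{5} + r}$ ($c{\left(r \right)} = \frac{r + r^{2}}{r - \frac{3}{5}} = \frac{r + r^{2}}{- \frac{3}{5} + r}$)
$\left(c{\left(6 \right)} + L{\left(-4 \right)}\right)^{2} = \left(5 \cdot 6 \frac{1}{-3 + 5 \cdot 6} \left(1 + 6\right) + \left(2 - 4\right)\right)^{2} = \left(5 \cdot 6 \frac{1}{-3 + 30} \cdot 7 - 2\right)^{2} = \left(5 \cdot 6 \cdot \frac{1}{27} \cdot 7 - 2\right)^{2} = \left(\frac{70}{9} - 2\right)^{2} = \left(\frac{52}{9}\right)^{2} = \frac{2704}{81}$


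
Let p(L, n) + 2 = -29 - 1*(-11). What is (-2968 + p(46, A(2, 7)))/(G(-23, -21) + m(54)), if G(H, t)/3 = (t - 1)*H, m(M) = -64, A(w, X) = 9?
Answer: -1494/727 ≈ -2.0550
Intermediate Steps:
G(H, t) = 3*H*(-1 + t) (G(H, t) = 3*((t - 1)*H) = 3*((-1 + t)*H) = 3*(H*(-1 + t)) = 3*H*(-1 + t))
p(L, n) = -20 (p(L, n) = -2 + (-29 - 1*(-11)) = -2 + (-29 + 11) = -2 - 18 = -20)
(-2968 + p(46, A(2, 7)))/(G(-23, -21) + m(54)) = (-2968 - 20)/(3*(-23)*(-1 - 21) - 64) = -2988/(3*(-23)*(-22) - 64) = -2988/(1518 - 64) = -2988/1454 = -2988*1/1454 = -1494/727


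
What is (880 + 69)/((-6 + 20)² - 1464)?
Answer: -949/1268 ≈ -0.74842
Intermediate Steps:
(880 + 69)/((-6 + 20)² - 1464) = 949/(14² - 1464) = 949/(196 - 1464) = 949/(-1268) = 949*(-1/1268) = -949/1268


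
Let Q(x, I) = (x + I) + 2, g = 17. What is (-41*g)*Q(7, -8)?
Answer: -697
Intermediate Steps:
Q(x, I) = 2 + I + x (Q(x, I) = (I + x) + 2 = 2 + I + x)
(-41*g)*Q(7, -8) = (-41*17)*(2 - 8 + 7) = -697*1 = -697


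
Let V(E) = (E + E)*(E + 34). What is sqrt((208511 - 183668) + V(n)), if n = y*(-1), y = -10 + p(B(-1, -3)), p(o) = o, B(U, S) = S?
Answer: sqrt(26065) ≈ 161.45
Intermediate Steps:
y = -13 (y = -10 - 3 = -13)
n = 13 (n = -13*(-1) = 13)
V(E) = 2*E*(34 + E) (V(E) = (2*E)*(34 + E) = 2*E*(34 + E))
sqrt((208511 - 183668) + V(n)) = sqrt((208511 - 183668) + 2*13*(34 + 13)) = sqrt(24843 + 2*13*47) = sqrt(24843 + 1222) = sqrt(26065)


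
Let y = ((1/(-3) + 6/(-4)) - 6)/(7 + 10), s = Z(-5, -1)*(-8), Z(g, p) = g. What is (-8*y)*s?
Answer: 7520/51 ≈ 147.45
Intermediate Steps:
s = 40 (s = -5*(-8) = 40)
y = -47/102 (y = ((1*(-1/3) + 6*(-1/4)) - 6)/17 = ((-1/3 - 3/2) - 6)*(1/17) = (-11/6 - 6)*(1/17) = -47/6*1/17 = -47/102 ≈ -0.46078)
(-8*y)*s = -8*(-47/102)*40 = (188/51)*40 = 7520/51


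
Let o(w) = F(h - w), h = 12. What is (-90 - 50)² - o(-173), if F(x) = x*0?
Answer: 19600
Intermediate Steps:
F(x) = 0
o(w) = 0
(-90 - 50)² - o(-173) = (-90 - 50)² - 1*0 = (-140)² + 0 = 19600 + 0 = 19600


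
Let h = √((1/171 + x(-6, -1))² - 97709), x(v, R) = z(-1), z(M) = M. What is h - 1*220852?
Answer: -220852 + I*√2857079969/171 ≈ -2.2085e+5 + 312.58*I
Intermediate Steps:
x(v, R) = -1
h = I*√2857079969/171 (h = √((1/171 - 1)² - 97709) = √((-170/171)² - 97709) = √(28900/29241 - 97709) = √(-2857079969/29241) = I*√2857079969/171 ≈ 312.58*I)
h - 1*220852 = I*√2857079969/171 - 1*220852 = I*√2857079969/171 - 220852 = -220852 + I*√2857079969/171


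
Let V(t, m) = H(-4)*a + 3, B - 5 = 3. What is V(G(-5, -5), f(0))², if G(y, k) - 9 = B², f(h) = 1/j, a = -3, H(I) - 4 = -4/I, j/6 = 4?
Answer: 144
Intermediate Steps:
j = 24 (j = 6*4 = 24)
H(I) = 4 - 4/I
f(h) = 1/24
B = 8 (B = 5 + 3 = 8)
G(y, k) = 73 (G(y, k) = 9 + 8² = 9 + 64 = 73)
V(t, m) = -12 (V(t, m) = (4 - 4/(-4))*(-3) + 3 = (4 - 4*(-¼))*(-3) + 3 = (4 + 1)*(-3) + 3 = 5*(-3) + 3 = -15 + 3 = -12)
V(G(-5, -5), f(0))² = (-12)² = 144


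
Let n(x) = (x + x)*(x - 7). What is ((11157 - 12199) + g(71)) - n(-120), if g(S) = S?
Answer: -31451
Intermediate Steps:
n(x) = 2*x*(-7 + x) (n(x) = (2*x)*(-7 + x) = 2*x*(-7 + x))
((11157 - 12199) + g(71)) - n(-120) = ((11157 - 12199) + 71) - 2*(-120)*(-7 - 120) = (-1042 + 71) - 2*(-120)*(-127) = -971 - 1*30480 = -971 - 30480 = -31451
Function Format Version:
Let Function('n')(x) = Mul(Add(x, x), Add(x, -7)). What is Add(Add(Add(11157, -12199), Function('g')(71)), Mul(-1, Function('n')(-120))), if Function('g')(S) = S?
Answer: -31451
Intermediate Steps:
Function('n')(x) = Mul(2, x, Add(-7, x)) (Function('n')(x) = Mul(Mul(2, x), Add(-7, x)) = Mul(2, x, Add(-7, x)))
Add(Add(Add(11157, -12199), Function('g')(71)), Mul(-1, Function('n')(-120))) = Add(Add(Add(11157, -12199), 71), Mul(-1, Mul(2, -120, Add(-7, -120)))) = Add(Add(-1042, 71), Mul(-1, Mul(2, -120, -127))) = Add(-971, Mul(-1, 30480)) = Add(-971, -30480) = -31451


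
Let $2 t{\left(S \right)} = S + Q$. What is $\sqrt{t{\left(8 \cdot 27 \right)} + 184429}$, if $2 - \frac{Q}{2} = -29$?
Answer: $2 \sqrt{46142} \approx 429.61$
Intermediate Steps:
$Q = 62$ ($Q = 4 - -58 = 4 + 58 = 62$)
$t{\left(S \right)} = 31 + \frac{S}{2}$ ($t{\left(S \right)} = \frac{S + 62}{2} = \frac{62 + S}{2} = 31 + \frac{S}{2}$)
$\sqrt{t{\left(8 \cdot 27 \right)} + 184429} = \sqrt{\left(31 + \frac{8 \cdot 27}{2}\right) + 184429} = \sqrt{\left(31 + \frac{1}{2} \cdot 216\right) + 184429} = \sqrt{\left(31 + 108\right) + 184429} = \sqrt{139 + 184429} = \sqrt{184568} = 2 \sqrt{46142}$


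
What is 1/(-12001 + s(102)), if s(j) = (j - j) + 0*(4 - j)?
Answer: -1/12001 ≈ -8.3326e-5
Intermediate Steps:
s(j) = 0 (s(j) = 0 + 0 = 0)
1/(-12001 + s(102)) = 1/(-12001 + 0) = 1/(-12001) = -1/12001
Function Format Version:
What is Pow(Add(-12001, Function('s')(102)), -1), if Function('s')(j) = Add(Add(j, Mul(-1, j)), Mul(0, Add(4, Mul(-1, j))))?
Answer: Rational(-1, 12001) ≈ -8.3326e-5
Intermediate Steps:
Function('s')(j) = 0 (Function('s')(j) = Add(0, 0) = 0)
Pow(Add(-12001, Function('s')(102)), -1) = Pow(Add(-12001, 0), -1) = Pow(-12001, -1) = Rational(-1, 12001)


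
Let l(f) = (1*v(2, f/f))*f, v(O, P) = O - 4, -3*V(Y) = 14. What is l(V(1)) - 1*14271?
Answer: -42785/3 ≈ -14262.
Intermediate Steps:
V(Y) = -14/3 (V(Y) = -⅓*14 = -14/3)
v(O, P) = -4 + O
l(f) = -2*f (l(f) = (1*(-4 + 2))*f = (1*(-2))*f = -2*f)
l(V(1)) - 1*14271 = -2*(-14/3) - 1*14271 = 28/3 - 14271 = -42785/3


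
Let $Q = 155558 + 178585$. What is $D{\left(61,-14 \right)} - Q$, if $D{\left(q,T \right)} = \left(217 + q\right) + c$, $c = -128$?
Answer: $-333993$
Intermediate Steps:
$D{\left(q,T \right)} = 89 + q$ ($D{\left(q,T \right)} = \left(217 + q\right) - 128 = 89 + q$)
$Q = 334143$
$D{\left(61,-14 \right)} - Q = \left(89 + 61\right) - 334143 = 150 - 334143 = -333993$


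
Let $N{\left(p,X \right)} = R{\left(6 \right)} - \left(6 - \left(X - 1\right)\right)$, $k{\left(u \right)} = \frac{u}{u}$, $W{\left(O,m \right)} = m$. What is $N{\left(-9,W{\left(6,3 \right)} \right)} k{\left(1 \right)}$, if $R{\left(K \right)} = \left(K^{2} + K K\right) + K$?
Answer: $74$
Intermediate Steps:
$R{\left(K \right)} = K + 2 K^{2}$ ($R{\left(K \right)} = \left(K^{2} + K^{2}\right) + K = 2 K^{2} + K = K + 2 K^{2}$)
$k{\left(u \right)} = 1$
$N{\left(p,X \right)} = 71 + X$ ($N{\left(p,X \right)} = 6 \left(1 + 2 \cdot 6\right) - \left(6 - \left(X - 1\right)\right) = 6 \left(1 + 12\right) - \left(6 - \left(X - 1\right)\right) = 6 \cdot 13 - \left(6 - \left(-1 + X\right)\right) = 78 - \left(6 - \left(-1 + X\right)\right) = 78 - \left(7 - X\right) = 78 + \left(-7 + X\right) = 71 + X$)
$N{\left(-9,W{\left(6,3 \right)} \right)} k{\left(1 \right)} = \left(71 + 3\right) 1 = 74 \cdot 1 = 74$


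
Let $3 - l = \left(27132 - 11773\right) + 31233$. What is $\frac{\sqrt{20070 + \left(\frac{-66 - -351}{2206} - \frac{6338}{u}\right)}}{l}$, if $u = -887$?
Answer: $- \frac{\sqrt{76871085783291286}}{91161721258} \approx -0.0030414$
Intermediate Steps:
$l = -46589$ ($l = 3 - \left(\left(27132 - 11773\right) + 31233\right) = 3 - \left(15359 + 31233\right) = 3 - 46592 = -46589$)
$\frac{\sqrt{20070 + \left(\frac{-66 - -351}{2206} - \frac{6338}{u}\right)}}{l} = \frac{\sqrt{20070 + \left(\frac{-66 - -351}{2206} - \frac{6338}{-887}\right)}}{-46589} = \sqrt{20070 + \left(\left(-66 + 351\right) \frac{1}{2206} - - \frac{6338}{887}\right)} \left(- \frac{1}{46589}\right) = \sqrt{20070 + \left(285 \cdot \frac{1}{2206} + \frac{6338}{887}\right)} \left(- \frac{1}{46589}\right) = \sqrt{20070 + \left(\frac{285}{2206} + \frac{6338}{887}\right)} \left(- \frac{1}{46589}\right) = \sqrt{20070 + \frac{14234423}{1956722}} \left(- \frac{1}{46589}\right) = \sqrt{\frac{39285644963}{1956722}} \left(- \frac{1}{46589}\right) = \frac{\sqrt{76871085783291286}}{1956722} \left(- \frac{1}{46589}\right) = - \frac{\sqrt{76871085783291286}}{91161721258}$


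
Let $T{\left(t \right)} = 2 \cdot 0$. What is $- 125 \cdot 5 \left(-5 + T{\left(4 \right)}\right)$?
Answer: $3125$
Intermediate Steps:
$T{\left(t \right)} = 0$
$- 125 \cdot 5 \left(-5 + T{\left(4 \right)}\right) = - 125 \cdot 5 \left(-5 + 0\right) = - 125 \cdot 5 \left(-5\right) = \left(-125\right) \left(-25\right) = 3125$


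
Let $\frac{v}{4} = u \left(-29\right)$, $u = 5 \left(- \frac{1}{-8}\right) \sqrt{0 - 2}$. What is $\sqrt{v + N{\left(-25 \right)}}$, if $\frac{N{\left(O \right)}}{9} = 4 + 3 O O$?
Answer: $\frac{\sqrt{67644 - 290 i \sqrt{2}}}{2} \approx 130.04 - 0.39422 i$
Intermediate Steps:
$u = \frac{5 i \sqrt{2}}{8}$ ($u = 5 \left(\left(-1\right) \left(- \frac{1}{8}\right)\right) \sqrt{-2} = 5 \cdot \frac{1}{8} i \sqrt{2} = \frac{5 i \sqrt{2}}{8} \approx 0.88388 i$)
$v = - \frac{145 i \sqrt{2}}{2}$ ($v = 4 \frac{5 i \sqrt{2}}{8} \left(-29\right) = 4 \left(- \frac{145 i \sqrt{2}}{8}\right) = - \frac{145 i \sqrt{2}}{2} \approx - 102.53 i$)
$N{\left(O \right)} = 36 + 27 O^{2}$ ($N{\left(O \right)} = 9 \left(4 + 3 O O\right) = 9 \left(4 + 3 O^{2}\right) = 36 + 27 O^{2}$)
$\sqrt{v + N{\left(-25 \right)}} = \sqrt{- \frac{145 i \sqrt{2}}{2} + \left(36 + 27 \left(-25\right)^{2}\right)} = \sqrt{- \frac{145 i \sqrt{2}}{2} + \left(36 + 27 \cdot 625\right)} = \sqrt{- \frac{145 i \sqrt{2}}{2} + \left(36 + 16875\right)} = \sqrt{- \frac{145 i \sqrt{2}}{2} + 16911} = \sqrt{16911 - \frac{145 i \sqrt{2}}{2}}$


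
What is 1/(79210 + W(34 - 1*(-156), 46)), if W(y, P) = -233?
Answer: 1/78977 ≈ 1.2662e-5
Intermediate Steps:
1/(79210 + W(34 - 1*(-156), 46)) = 1/(79210 - 233) = 1/78977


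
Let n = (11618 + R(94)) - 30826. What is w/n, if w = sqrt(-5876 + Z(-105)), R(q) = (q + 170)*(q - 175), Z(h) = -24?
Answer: -5*I*sqrt(59)/20296 ≈ -0.0018923*I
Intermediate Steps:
R(q) = (-175 + q)*(170 + q) (R(q) = (170 + q)*(-175 + q) = (-175 + q)*(170 + q))
n = -40592 (n = (11618 + (-29750 + 94**2 - 5*94)) - 30826 = (11618 + (-29750 + 8836 - 470)) - 30826 = (11618 - 21384) - 30826 = -9766 - 30826 = -40592)
w = 10*I*sqrt(59) (w = sqrt(-5876 - 24) = sqrt(-5900) = 10*I*sqrt(59) ≈ 76.811*I)
w/n = (10*I*sqrt(59))/(-40592) = (10*I*sqrt(59))*(-1/40592) = -5*I*sqrt(59)/20296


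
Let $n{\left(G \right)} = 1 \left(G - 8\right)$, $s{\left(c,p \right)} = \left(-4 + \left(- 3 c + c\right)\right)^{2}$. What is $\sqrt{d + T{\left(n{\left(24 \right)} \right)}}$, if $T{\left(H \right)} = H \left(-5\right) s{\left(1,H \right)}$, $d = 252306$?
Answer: $3 \sqrt{27714} \approx 499.43$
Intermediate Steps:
$s{\left(c,p \right)} = \left(-4 - 2 c\right)^{2}$
$n{\left(G \right)} = -8 + G$ ($n{\left(G \right)} = 1 \left(-8 + G\right) = -8 + G$)
$T{\left(H \right)} = - 180 H$ ($T{\left(H \right)} = H \left(-5\right) 4 \left(2 + 1\right)^{2} = - 5 H 4 \cdot 3^{2} = - 5 H 4 \cdot 9 = - 5 H 36 = - 180 H$)
$\sqrt{d + T{\left(n{\left(24 \right)} \right)}} = \sqrt{252306 - 180 \left(-8 + 24\right)} = \sqrt{252306 - 2880} = \sqrt{249426} = 3 \sqrt{27714}$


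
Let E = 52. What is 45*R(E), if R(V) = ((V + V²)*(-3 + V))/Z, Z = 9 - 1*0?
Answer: 675220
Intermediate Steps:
Z = 9 (Z = 9 + 0 = 9)
R(V) = (-3 + V)*(V + V²)/9 (R(V) = ((V + V²)*(-3 + V))/9 = ((-3 + V)*(V + V²))*(⅑) = (-3 + V)*(V + V²)/9)
45*R(E) = 45*((⅑)*52*(-3 + 52² - 2*52)) = 45*((⅑)*52*(-3 + 2704 - 104)) = 45*((⅑)*52*2597) = 45*(135044/9) = 675220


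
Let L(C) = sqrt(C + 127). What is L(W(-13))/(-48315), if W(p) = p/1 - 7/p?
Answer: -sqrt(19357)/628095 ≈ -0.00022151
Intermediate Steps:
W(p) = p - 7/p (W(p) = p*1 - 7/p = p - 7/p)
L(C) = sqrt(127 + C)
L(W(-13))/(-48315) = sqrt(127 + (-13 - 7/(-13)))/(-48315) = sqrt(127 + (-13 - 7*(-1/13)))*(-1/48315) = sqrt(127 + (-13 + 7/13))*(-1/48315) = sqrt(127 - 162/13)*(-1/48315) = sqrt(1489/13)*(-1/48315) = (sqrt(19357)/13)*(-1/48315) = -sqrt(19357)/628095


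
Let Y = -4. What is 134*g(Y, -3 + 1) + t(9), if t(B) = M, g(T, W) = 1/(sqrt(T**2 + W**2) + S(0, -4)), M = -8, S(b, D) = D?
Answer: 126 + 67*sqrt(5) ≈ 275.82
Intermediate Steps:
g(T, W) = 1/(-4 + sqrt(T**2 + W**2)) (g(T, W) = 1/(sqrt(T**2 + W**2) - 4) = 1/(-4 + sqrt(T**2 + W**2)))
t(B) = -8
134*g(Y, -3 + 1) + t(9) = 134/(-4 + sqrt((-4)**2 + (-3 + 1)**2)) - 8 = 134/(-4 + sqrt(16 + (-2)**2)) - 8 = 134/(-4 + sqrt(16 + 4)) - 8 = 134/(-4 + sqrt(20)) - 8 = 134/(-4 + 2*sqrt(5)) - 8 = -8 + 134/(-4 + 2*sqrt(5))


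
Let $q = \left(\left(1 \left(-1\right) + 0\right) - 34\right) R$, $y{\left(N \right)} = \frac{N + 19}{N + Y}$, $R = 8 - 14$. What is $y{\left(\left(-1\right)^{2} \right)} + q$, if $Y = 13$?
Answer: $\frac{1480}{7} \approx 211.43$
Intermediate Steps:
$R = -6$ ($R = 8 - 14 = -6$)
$y{\left(N \right)} = \frac{19 + N}{13 + N}$ ($y{\left(N \right)} = \frac{N + 19}{N + 13} = \frac{19 + N}{13 + N}$)
$q = 210$ ($q = \left(\left(1 \left(-1\right) + 0\right) - 34\right) \left(-6\right) = \left(\left(-1 + 0\right) - 34\right) \left(-6\right) = \left(-1 - 34\right) \left(-6\right) = \left(-35\right) \left(-6\right) = 210$)
$y{\left(\left(-1\right)^{2} \right)} + q = \frac{19 + \left(-1\right)^{2}}{13 + \left(-1\right)^{2}} + 210 = \frac{19 + 1}{13 + 1} + 210 = \frac{1}{14} \cdot 20 + 210 = \frac{10}{7} + 210 = \frac{1480}{7}$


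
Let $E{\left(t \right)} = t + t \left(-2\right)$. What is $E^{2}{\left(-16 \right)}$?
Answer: $256$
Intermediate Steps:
$E{\left(t \right)} = - t$ ($E{\left(t \right)} = t - 2 t = - t$)
$E^{2}{\left(-16 \right)} = \left(\left(-1\right) \left(-16\right)\right)^{2} = 16^{2} = 256$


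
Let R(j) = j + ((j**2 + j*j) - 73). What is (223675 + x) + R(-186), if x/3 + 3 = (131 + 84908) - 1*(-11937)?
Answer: 583527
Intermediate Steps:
x = 290919 (x = -9 + 3*((131 + 84908) - 1*(-11937)) = -9 + 3*(85039 + 11937) = -9 + 3*96976 = -9 + 290928 = 290919)
R(j) = -73 + j + 2*j**2 (R(j) = j + ((j**2 + j**2) - 73) = j + (2*j**2 - 73) = j + (-73 + 2*j**2) = -73 + j + 2*j**2)
(223675 + x) + R(-186) = (223675 + 290919) + (-73 - 186 + 2*(-186)**2) = 514594 + (-73 - 186 + 2*34596) = 514594 + (-73 - 186 + 69192) = 514594 + 68933 = 583527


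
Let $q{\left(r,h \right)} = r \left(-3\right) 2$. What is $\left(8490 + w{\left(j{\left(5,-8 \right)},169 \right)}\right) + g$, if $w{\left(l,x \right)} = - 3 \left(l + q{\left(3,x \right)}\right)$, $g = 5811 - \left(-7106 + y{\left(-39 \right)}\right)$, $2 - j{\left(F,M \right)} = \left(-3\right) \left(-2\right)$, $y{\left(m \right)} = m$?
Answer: $21512$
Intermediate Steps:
$q{\left(r,h \right)} = - 6 r$ ($q{\left(r,h \right)} = - 3 r 2 = - 6 r$)
$j{\left(F,M \right)} = -4$ ($j{\left(F,M \right)} = 2 - \left(-3\right) \left(-2\right) = 2 - 6 = -4$)
$g = 12956$ ($g = 5811 - \left(-7106 - 39\right) = 5811 - -7145 = 5811 + 7145 = 12956$)
$w{\left(l,x \right)} = 54 - 3 l$ ($w{\left(l,x \right)} = - 3 \left(l - 18\right) = - 3 \left(-18 + l\right) = 54 - 3 l$)
$\left(8490 + w{\left(j{\left(5,-8 \right)},169 \right)}\right) + g = \left(8490 + \left(54 - -12\right)\right) + 12956 = \left(8490 + \left(54 + 12\right)\right) + 12956 = \left(8490 + 66\right) + 12956 = 8556 + 12956 = 21512$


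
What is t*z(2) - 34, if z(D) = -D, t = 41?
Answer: -116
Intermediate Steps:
t*z(2) - 34 = 41*(-1*2) - 34 = 41*(-2) - 34 = -82 - 34 = -116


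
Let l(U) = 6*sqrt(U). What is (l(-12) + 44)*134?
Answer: 5896 + 1608*I*sqrt(3) ≈ 5896.0 + 2785.1*I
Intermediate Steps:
(l(-12) + 44)*134 = (6*sqrt(-12) + 44)*134 = (6*(2*I*sqrt(3)) + 44)*134 = (12*I*sqrt(3) + 44)*134 = (44 + 12*I*sqrt(3))*134 = 5896 + 1608*I*sqrt(3)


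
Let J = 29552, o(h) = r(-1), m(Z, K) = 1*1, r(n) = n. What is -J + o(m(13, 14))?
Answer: -29553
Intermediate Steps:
m(Z, K) = 1
o(h) = -1
-J + o(m(13, 14)) = -1*29552 - 1 = -29552 - 1 = -29553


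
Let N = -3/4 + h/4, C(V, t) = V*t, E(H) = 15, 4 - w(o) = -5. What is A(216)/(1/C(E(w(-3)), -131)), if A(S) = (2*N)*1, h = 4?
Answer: -1965/2 ≈ -982.50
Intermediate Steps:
w(o) = 9 (w(o) = 4 - 1*(-5) = 4 + 5 = 9)
N = ¼ (N = -3/4 + 4/4 = -3*¼ + 4*(¼) = -¾ + 1 = ¼ ≈ 0.25000)
A(S) = ½ (A(S) = (2*(¼))*1 = (½)*1 = ½)
A(216)/(1/C(E(w(-3)), -131)) = 1/(2*(1/(15*(-131)))) = 1/(2*(1/(-1965))) = 1/(2*(-1/1965)) = (½)*(-1965) = -1965/2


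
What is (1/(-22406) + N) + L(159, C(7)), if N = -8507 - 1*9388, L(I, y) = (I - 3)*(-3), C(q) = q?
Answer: -411441379/22406 ≈ -18363.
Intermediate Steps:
L(I, y) = 9 - 3*I (L(I, y) = (-3 + I)*(-3) = 9 - 3*I)
N = -17895 (N = -8507 - 9388 = -17895)
(1/(-22406) + N) + L(159, C(7)) = (1/(-22406) - 17895) + (9 - 3*159) = (-1/22406 - 17895) + (9 - 477) = -400955371/22406 - 468 = -411441379/22406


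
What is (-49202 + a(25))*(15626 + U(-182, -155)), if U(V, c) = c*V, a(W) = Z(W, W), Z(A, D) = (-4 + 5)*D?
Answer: -2155722972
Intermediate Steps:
Z(A, D) = D (Z(A, D) = 1*D = D)
a(W) = W
U(V, c) = V*c
(-49202 + a(25))*(15626 + U(-182, -155)) = (-49202 + 25)*(15626 - 182*(-155)) = -49177*(15626 + 28210) = -49177*43836 = -2155722972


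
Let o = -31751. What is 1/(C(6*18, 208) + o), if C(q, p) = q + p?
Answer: -1/31435 ≈ -3.1812e-5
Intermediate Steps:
C(q, p) = p + q
1/(C(6*18, 208) + o) = 1/((208 + 6*18) - 31751) = 1/((208 + 108) - 31751) = 1/(316 - 31751) = 1/(-31435) = -1/31435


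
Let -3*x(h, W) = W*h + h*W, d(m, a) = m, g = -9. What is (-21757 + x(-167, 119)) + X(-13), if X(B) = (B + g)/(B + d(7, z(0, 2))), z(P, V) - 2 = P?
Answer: -25514/3 ≈ -8504.7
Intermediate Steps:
z(P, V) = 2 + P
x(h, W) = -2*W*h/3 (x(h, W) = -(W*h + h*W)/3 = -(W*h + W*h)/3 = -2*W*h/3)
X(B) = (-9 + B)/(7 + B) (X(B) = (B - 9)/(B + 7) = (-9 + B)/(7 + B))
(-21757 + x(-167, 119)) + X(-13) = (-21757 - ⅔*119*(-167)) + (-9 - 13)/(7 - 13) = (-21757 + 39746/3) - 22/(-6) = -25525/3 - ⅙*(-22) = -25525/3 + 11/3 = -25514/3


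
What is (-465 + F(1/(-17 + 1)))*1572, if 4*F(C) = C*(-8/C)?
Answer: -734124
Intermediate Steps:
F(C) = -2 (F(C) = (C*(-8/C))/4 = (¼)*(-8) = -2)
(-465 + F(1/(-17 + 1)))*1572 = (-465 - 2)*1572 = -467*1572 = -734124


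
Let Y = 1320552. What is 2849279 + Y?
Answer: 4169831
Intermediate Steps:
2849279 + Y = 2849279 + 1320552 = 4169831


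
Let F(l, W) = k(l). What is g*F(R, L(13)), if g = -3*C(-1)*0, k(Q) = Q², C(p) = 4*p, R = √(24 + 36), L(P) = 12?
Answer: 0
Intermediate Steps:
R = 2*√15 (R = √60 = 2*√15 ≈ 7.7460)
F(l, W) = l²
g = 0 (g = -12*(-1)*0 = -3*(-4)*0 = 12*0 = 0)
g*F(R, L(13)) = 0*(2*√15)² = 0*60 = 0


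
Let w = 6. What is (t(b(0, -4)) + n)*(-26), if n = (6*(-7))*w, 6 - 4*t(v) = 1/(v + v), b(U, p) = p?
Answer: 104195/16 ≈ 6512.2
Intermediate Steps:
t(v) = 3/2 - 1/(8*v) (t(v) = 3/2 - 1/(4*(v + v)) = 3/2 - 1/(2*v)/4 = 3/2 - 1/(8*v))
n = -252 (n = (6*(-7))*6 = -42*6 = -252)
(t(b(0, -4)) + n)*(-26) = ((⅛)*(-1 + 12*(-4))/(-4) - 252)*(-26) = ((⅛)*(-¼)*(-1 - 48) - 252)*(-26) = ((⅛)*(-¼)*(-49) - 252)*(-26) = (49/32 - 252)*(-26) = -8015/32*(-26) = 104195/16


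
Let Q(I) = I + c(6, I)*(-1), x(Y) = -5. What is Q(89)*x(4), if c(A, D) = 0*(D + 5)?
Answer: -445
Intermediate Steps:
c(A, D) = 0 (c(A, D) = 0*(5 + D) = 0)
Q(I) = I (Q(I) = I + 0*(-1) = I + 0 = I)
Q(89)*x(4) = 89*(-5) = -445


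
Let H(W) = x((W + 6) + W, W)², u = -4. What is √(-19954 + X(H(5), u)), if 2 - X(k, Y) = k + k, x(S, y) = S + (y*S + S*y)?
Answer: 4*I*√5119 ≈ 286.19*I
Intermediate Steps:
x(S, y) = S + 2*S*y (x(S, y) = S + (S*y + S*y) = S + 2*S*y)
H(W) = (1 + 2*W)²*(6 + 2*W)² (H(W) = (((W + 6) + W)*(1 + 2*W))² = (((6 + W) + W)*(1 + 2*W))² = ((6 + 2*W)*(1 + 2*W))² = ((1 + 2*W)*(6 + 2*W))² = (1 + 2*W)²*(6 + 2*W)²)
X(k, Y) = 2 - 2*k (X(k, Y) = 2 - (k + k) = 2 - 2*k)
√(-19954 + X(H(5), u)) = √(-19954 + (2 - 8*(1 + 2*5)²*(3 + 5)²)) = √(-19954 + (2 - 8*(1 + 10)²*8²)) = √(-19954 + (2 - 8*11²*64)) = √(-19954 + (2 - 8*121*64)) = √(-19954 + (2 - 2*30976)) = √(-19954 + (2 - 61952)) = √(-19954 - 61950) = √(-81904) = 4*I*√5119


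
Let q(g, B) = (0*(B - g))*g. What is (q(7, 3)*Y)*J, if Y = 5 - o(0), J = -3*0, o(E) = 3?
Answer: 0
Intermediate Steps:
q(g, B) = 0 (q(g, B) = 0*g = 0)
J = 0
Y = 2 (Y = 5 - 1*3 = 5 - 3 = 2)
(q(7, 3)*Y)*J = (0*2)*0 = 0*0 = 0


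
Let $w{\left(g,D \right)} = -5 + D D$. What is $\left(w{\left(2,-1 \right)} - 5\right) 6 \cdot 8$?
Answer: $-432$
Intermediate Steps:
$w{\left(g,D \right)} = -5 + D^{2}$
$\left(w{\left(2,-1 \right)} - 5\right) 6 \cdot 8 = \left(\left(-5 + \left(-1\right)^{2}\right) - 5\right) 6 \cdot 8 = \left(\left(-5 + 1\right) - 5\right) 6 \cdot 8 = \left(-4 - 5\right) 6 \cdot 8 = \left(-9\right) 6 \cdot 8 = \left(-54\right) 8 = -432$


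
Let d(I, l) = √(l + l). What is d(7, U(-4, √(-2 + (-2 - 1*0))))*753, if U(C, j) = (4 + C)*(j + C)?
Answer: 0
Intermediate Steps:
U(C, j) = (4 + C)*(C + j)
d(I, l) = √2*√l (d(I, l) = √(2*l) = √2*√l)
d(7, U(-4, √(-2 + (-2 - 1*0))))*753 = (√2*√((-4)² + 4*(-4) + 4*√(-2 + (-2 - 1*0)) - 4*√(-2 + (-2 - 1*0))))*753 = (√2*√(16 - 16 + 4*√(-2 + (-2 + 0)) - 4*√(-2 + (-2 + 0))))*753 = (√2*√(16 - 16 + 4*√(-2 - 2) - 4*√(-2 - 2)))*753 = (√2*√(16 - 16 + 4*√(-4) - 8*I))*753 = (√2*√(16 - 16 + 4*(2*I) - 8*I))*753 = (√2*√(16 - 16 + 8*I - 8*I))*753 = (√2*√0)*753 = (√2*0)*753 = 0*753 = 0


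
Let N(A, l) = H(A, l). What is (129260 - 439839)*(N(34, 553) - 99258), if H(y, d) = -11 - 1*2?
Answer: 30831487909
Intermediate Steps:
H(y, d) = -13 (H(y, d) = -11 - 2 = -13)
N(A, l) = -13
(129260 - 439839)*(N(34, 553) - 99258) = (129260 - 439839)*(-13 - 99258) = -310579*(-99271) = 30831487909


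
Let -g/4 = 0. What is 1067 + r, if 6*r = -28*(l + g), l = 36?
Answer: 899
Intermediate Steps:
g = 0 (g = -4*0 = 0)
r = -168 (r = (-28*(36 + 0))/6 = (-28*36)/6 = (1/6)*(-1008) = -168)
1067 + r = 1067 - 168 = 899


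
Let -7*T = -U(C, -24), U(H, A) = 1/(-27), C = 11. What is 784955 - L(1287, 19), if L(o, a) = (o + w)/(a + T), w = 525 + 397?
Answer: 2817570949/3590 ≈ 7.8484e+5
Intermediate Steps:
w = 922
U(H, A) = -1/27
T = -1/189 (T = -(-1)*(-1)/(7*27) = -⅐*1/27 = -1/189 ≈ -0.0052910)
L(o, a) = (922 + o)/(-1/189 + a) (L(o, a) = (o + 922)/(a - 1/189) = (922 + o)/(-1/189 + a))
784955 - L(1287, 19) = 784955 - 189*(922 + 1287)/(-1 + 189*19) = 784955 - 189*2209/(-1 + 3591) = 784955 - 189*2209/3590 = 784955 - 1*417501/3590 = 784955 - 417501/3590 = 2817570949/3590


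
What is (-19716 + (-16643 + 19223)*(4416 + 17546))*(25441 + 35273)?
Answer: 3438977202216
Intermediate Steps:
(-19716 + (-16643 + 19223)*(4416 + 17546))*(25441 + 35273) = (-19716 + 2580*21962)*60714 = (-19716 + 56661960)*60714 = 56642244*60714 = 3438977202216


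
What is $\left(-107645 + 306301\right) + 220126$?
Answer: $418782$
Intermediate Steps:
$\left(-107645 + 306301\right) + 220126 = 198656 + 220126 = 418782$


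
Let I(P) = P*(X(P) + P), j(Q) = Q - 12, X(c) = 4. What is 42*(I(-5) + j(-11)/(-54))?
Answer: 2051/9 ≈ 227.89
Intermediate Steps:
j(Q) = -12 + Q
I(P) = P*(4 + P)
42*(I(-5) + j(-11)/(-54)) = 42*(-5*(4 - 5) + (-12 - 11)/(-54)) = 42*(-5*(-1) - 23*(-1/54)) = 42*(5 + 23/54) = 42*(293/54) = 2051/9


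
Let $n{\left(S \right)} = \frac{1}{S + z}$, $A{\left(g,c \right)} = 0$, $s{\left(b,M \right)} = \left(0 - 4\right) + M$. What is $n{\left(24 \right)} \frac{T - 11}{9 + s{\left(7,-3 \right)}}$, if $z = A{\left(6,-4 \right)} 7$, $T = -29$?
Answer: $- \frac{5}{6} \approx -0.83333$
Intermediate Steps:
$s{\left(b,M \right)} = -4 + M$ ($s{\left(b,M \right)} = \left(0 - 4\right) + M = -4 + M$)
$z = 0$ ($z = 0 \cdot 7 = 0$)
$n{\left(S \right)} = \frac{1}{S}$ ($n{\left(S \right)} = \frac{1}{S + 0} = \frac{1}{S}$)
$n{\left(24 \right)} \frac{T - 11}{9 + s{\left(7,-3 \right)}} = \frac{\left(-29 - 11\right) \frac{1}{9 - 7}}{24} = \frac{\left(-40\right) \frac{1}{9 - 7}}{24} = \frac{\left(-40\right) \frac{1}{2}}{24} = \frac{1}{24} \left(-20\right) = - \frac{5}{6}$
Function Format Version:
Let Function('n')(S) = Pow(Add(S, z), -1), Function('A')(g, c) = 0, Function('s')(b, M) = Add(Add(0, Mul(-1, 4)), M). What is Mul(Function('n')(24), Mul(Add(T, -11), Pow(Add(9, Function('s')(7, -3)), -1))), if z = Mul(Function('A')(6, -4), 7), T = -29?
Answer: Rational(-5, 6) ≈ -0.83333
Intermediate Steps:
Function('s')(b, M) = Add(-4, M) (Function('s')(b, M) = Add(Add(0, -4), M) = Add(-4, M))
z = 0 (z = Mul(0, 7) = 0)
Function('n')(S) = Pow(S, -1) (Function('n')(S) = Pow(Add(S, 0), -1) = Pow(S, -1))
Mul(Function('n')(24), Mul(Add(T, -11), Pow(Add(9, Function('s')(7, -3)), -1))) = Mul(Pow(24, -1), Mul(Add(-29, -11), Pow(Add(9, Add(-4, -3)), -1))) = Mul(Rational(1, 24), Mul(-40, Pow(Add(9, -7), -1))) = Mul(Rational(1, 24), Mul(-40, Pow(2, -1))) = Mul(Rational(1, 24), Mul(-40, Rational(1, 2))) = Mul(Rational(1, 24), -20) = Rational(-5, 6)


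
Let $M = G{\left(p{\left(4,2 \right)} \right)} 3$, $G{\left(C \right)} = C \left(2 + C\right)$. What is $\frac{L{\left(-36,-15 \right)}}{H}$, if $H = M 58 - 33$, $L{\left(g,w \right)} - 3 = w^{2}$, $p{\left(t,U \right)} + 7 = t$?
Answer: $\frac{76}{163} \approx 0.46626$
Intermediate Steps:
$p{\left(t,U \right)} = -7 + t$
$L{\left(g,w \right)} = 3 + w^{2}$
$M = 9$ ($M = \left(-7 + 4\right) \left(2 + \left(-7 + 4\right)\right) 3 = - 3 \left(2 - 3\right) 3 = \left(-3\right) \left(-1\right) 3 = 3 \cdot 3 = 9$)
$H = 489$ ($H = 9 \cdot 58 - 33 = 522 - 33 = 489$)
$\frac{L{\left(-36,-15 \right)}}{H} = \frac{3 + \left(-15\right)^{2}}{489} = \left(3 + 225\right) \frac{1}{489} = 228 \cdot \frac{1}{489} = \frac{76}{163}$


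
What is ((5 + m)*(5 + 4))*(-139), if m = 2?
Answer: -8757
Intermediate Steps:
((5 + m)*(5 + 4))*(-139) = ((5 + 2)*(5 + 4))*(-139) = (7*9)*(-139) = 63*(-139) = -8757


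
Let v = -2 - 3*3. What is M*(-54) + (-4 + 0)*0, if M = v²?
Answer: -6534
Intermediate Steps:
v = -11 (v = -2 - 9 = -11)
M = 121 (M = (-11)² = 121)
M*(-54) + (-4 + 0)*0 = 121*(-54) + (-4 + 0)*0 = -6534 - 4*0 = -6534 + 0 = -6534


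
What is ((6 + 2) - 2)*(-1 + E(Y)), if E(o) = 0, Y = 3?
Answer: -6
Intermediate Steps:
((6 + 2) - 2)*(-1 + E(Y)) = ((6 + 2) - 2)*(-1 + 0) = (8 - 2)*(-1) = 6*(-1) = -6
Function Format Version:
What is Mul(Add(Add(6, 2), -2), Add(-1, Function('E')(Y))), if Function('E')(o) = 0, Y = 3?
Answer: -6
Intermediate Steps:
Mul(Add(Add(6, 2), -2), Add(-1, Function('E')(Y))) = Mul(Add(Add(6, 2), -2), Add(-1, 0)) = Mul(Add(8, -2), -1) = Mul(6, -1) = -6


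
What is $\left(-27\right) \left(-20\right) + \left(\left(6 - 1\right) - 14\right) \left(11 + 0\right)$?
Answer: $441$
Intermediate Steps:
$\left(-27\right) \left(-20\right) + \left(\left(6 - 1\right) - 14\right) \left(11 + 0\right) = 540 + \left(5 - 14\right) 11 = 540 - 99 = 441$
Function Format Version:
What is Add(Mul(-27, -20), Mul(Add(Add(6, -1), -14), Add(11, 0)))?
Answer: 441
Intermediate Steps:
Add(Mul(-27, -20), Mul(Add(Add(6, -1), -14), Add(11, 0))) = Add(540, Mul(Add(5, -14), 11)) = Add(540, Mul(-9, 11)) = Add(540, -99) = 441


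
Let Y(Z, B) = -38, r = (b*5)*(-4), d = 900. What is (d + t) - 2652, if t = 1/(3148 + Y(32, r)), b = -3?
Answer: -5448719/3110 ≈ -1752.0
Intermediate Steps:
r = 60 (r = -3*5*(-4) = -15*(-4) = 60)
t = 1/3110 (t = 1/(3148 - 38) = 1/3110 ≈ 0.00032154)
(d + t) - 2652 = (900 + 1/3110) - 2652 = 2799001/3110 - 2652 = -5448719/3110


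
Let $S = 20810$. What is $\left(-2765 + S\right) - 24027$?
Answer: $-5982$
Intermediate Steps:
$\left(-2765 + S\right) - 24027 = \left(-2765 + 20810\right) - 24027 = 18045 - 24027 = -5982$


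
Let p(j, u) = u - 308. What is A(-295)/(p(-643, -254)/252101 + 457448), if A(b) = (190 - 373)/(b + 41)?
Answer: 15378161/9764022270748 ≈ 1.5750e-6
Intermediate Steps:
p(j, u) = -308 + u
A(b) = -183/(41 + b)
A(-295)/(p(-643, -254)/252101 + 457448) = (-183/(41 - 295))/((-308 - 254)/252101 + 457448) = (-183/(-254))/(-562*1/252101 + 457448) = (-183*(-1/254))/(-562/252101 + 457448) = 183/(254*(115323097686/252101)) = (183/254)*(252101/115323097686) = 15378161/9764022270748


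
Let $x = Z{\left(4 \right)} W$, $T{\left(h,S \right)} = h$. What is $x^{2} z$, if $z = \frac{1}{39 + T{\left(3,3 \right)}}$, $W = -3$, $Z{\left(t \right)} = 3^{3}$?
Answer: $\frac{2187}{14} \approx 156.21$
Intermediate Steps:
$Z{\left(t \right)} = 27$
$x = -81$ ($x = 27 \left(-3\right) = -81$)
$z = \frac{1}{42}$ ($z = \frac{1}{39 + 3} = \frac{1}{42} \approx 0.02381$)
$x^{2} z = \left(-81\right)^{2} \cdot \frac{1}{42} = 6561 \cdot \frac{1}{42} = \frac{2187}{14}$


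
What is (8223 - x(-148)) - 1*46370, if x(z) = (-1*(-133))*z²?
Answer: -2951379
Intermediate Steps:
x(z) = 133*z²
(8223 - x(-148)) - 1*46370 = (8223 - 133*(-148)²) - 1*46370 = (8223 - 133*21904) - 46370 = (8223 - 1*2913232) - 46370 = (8223 - 2913232) - 46370 = -2905009 - 46370 = -2951379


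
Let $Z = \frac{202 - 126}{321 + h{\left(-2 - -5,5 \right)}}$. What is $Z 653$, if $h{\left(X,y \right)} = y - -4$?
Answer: $\frac{24814}{165} \approx 150.39$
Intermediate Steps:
$h{\left(X,y \right)} = 4 + y$ ($h{\left(X,y \right)} = y + 4 = 4 + y$)
$Z = \frac{38}{165}$ ($Z = \frac{202 - 126}{321 + \left(4 + 5\right)} = \frac{76}{321 + 9} = \frac{76}{330} = 76 \cdot \frac{1}{330} = \frac{38}{165} \approx 0.2303$)
$Z 653 = \frac{38}{165} \cdot 653 = \frac{24814}{165}$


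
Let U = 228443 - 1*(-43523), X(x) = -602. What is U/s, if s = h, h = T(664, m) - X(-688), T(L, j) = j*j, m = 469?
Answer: 271966/220563 ≈ 1.2331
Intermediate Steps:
T(L, j) = j²
h = 220563 (h = 469² - 1*(-602) = 219961 + 602 = 220563)
s = 220563
U = 271966 (U = 228443 + 43523 = 271966)
U/s = 271966/220563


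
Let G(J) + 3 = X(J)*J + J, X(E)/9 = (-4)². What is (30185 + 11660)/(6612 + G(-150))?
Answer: -41845/15141 ≈ -2.7637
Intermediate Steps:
X(E) = 144 (X(E) = 9*(-4)² = 9*16 = 144)
G(J) = -3 + 145*J (G(J) = -3 + (144*J + J) = -3 + 145*J)
(30185 + 11660)/(6612 + G(-150)) = (30185 + 11660)/(6612 + (-3 + 145*(-150))) = 41845/(6612 + (-3 - 21750)) = 41845/(6612 - 21753) = 41845/(-15141) = 41845*(-1/15141) = -41845/15141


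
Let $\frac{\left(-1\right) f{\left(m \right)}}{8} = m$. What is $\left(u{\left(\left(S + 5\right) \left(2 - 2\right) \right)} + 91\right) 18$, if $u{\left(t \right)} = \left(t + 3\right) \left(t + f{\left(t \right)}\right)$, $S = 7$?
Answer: $1638$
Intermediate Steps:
$f{\left(m \right)} = - 8 m$
$u{\left(t \right)} = - 7 t \left(3 + t\right)$ ($u{\left(t \right)} = \left(t + 3\right) \left(t - 8 t\right) = \left(3 + t\right) \left(- 7 t\right) = - 7 t \left(3 + t\right)$)
$\left(u{\left(\left(S + 5\right) \left(2 - 2\right) \right)} + 91\right) 18 = \left(7 \left(7 + 5\right) \left(2 - 2\right) \left(-3 - \left(7 + 5\right) \left(2 - 2\right)\right) + 91\right) 18 = \left(7 \cdot 12 \cdot 0 \left(-3 - 12 \cdot 0\right) + 91\right) 18 = \left(7 \cdot 0 \left(-3 - 0\right) + 91\right) 18 = \left(7 \cdot 0 \left(-3 + 0\right) + 91\right) 18 = \left(7 \cdot 0 \left(-3\right) + 91\right) 18 = \left(0 + 91\right) 18 = 91 \cdot 18 = 1638$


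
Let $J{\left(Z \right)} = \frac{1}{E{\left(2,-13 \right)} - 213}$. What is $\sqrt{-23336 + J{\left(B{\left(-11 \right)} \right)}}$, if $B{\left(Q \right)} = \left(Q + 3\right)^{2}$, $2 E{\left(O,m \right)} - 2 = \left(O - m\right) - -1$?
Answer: $\frac{i \sqrt{242787795}}{102} \approx 152.76 i$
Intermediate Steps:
$E{\left(O,m \right)} = \frac{3}{2} + \frac{O}{2} - \frac{m}{2}$ ($E{\left(O,m \right)} = 1 + \frac{\left(O - m\right) - -1}{2} = 1 + \frac{\left(O - m\right) + 1}{2} = 1 + \frac{1 + O - m}{2} = 1 + \left(\frac{1}{2} + \frac{O}{2} - \frac{m}{2}\right) = \frac{3}{2} + \frac{O}{2} - \frac{m}{2}$)
$B{\left(Q \right)} = \left(3 + Q\right)^{2}$
$J{\left(Z \right)} = - \frac{1}{204}$ ($J{\left(Z \right)} = \frac{1}{\left(\frac{3}{2} + \frac{1}{2} \cdot 2 - - \frac{13}{2}\right) - 213} = \frac{1}{\left(\frac{3}{2} + 1 + \frac{13}{2}\right) - 213} = \frac{1}{9 - 213} = \frac{1}{-204} = - \frac{1}{204}$)
$\sqrt{-23336 + J{\left(B{\left(-11 \right)} \right)}} = \sqrt{-23336 - \frac{1}{204}} = \sqrt{- \frac{4760545}{204}} = \frac{i \sqrt{242787795}}{102}$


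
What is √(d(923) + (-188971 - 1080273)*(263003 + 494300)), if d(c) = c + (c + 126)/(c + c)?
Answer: I*√3275504416082940990/1846 ≈ 9.8041e+5*I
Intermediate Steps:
d(c) = c + (126 + c)/(2*c) (d(c) = c + (126 + c)/((2*c)) = c + (126 + c)*(1/(2*c)) = c + (126 + c)/(2*c))
√(d(923) + (-188971 - 1080273)*(263003 + 494300)) = √((½ + 923 + 63/923) + (-188971 - 1080273)*(263003 + 494300)) = √((½ + 923 + 63*(1/923)) - 1269244*757303) = √((½ + 923 + 63/923) - 961202288932) = √(1704907/1846 - 961202288932) = √(-1774379423663565/1846) = I*√3275504416082940990/1846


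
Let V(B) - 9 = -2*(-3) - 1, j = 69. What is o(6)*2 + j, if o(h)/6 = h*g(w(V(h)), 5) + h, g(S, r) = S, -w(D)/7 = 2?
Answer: -867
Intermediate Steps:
V(B) = 14 (V(B) = 9 + (-2*(-3) - 1) = 9 + (6 - 1) = 9 + 5 = 14)
w(D) = -14 (w(D) = -7*2 = -14)
o(h) = -78*h (o(h) = 6*(h*(-14) + h) = 6*(-14*h + h) = 6*(-13*h) = -78*h)
o(6)*2 + j = -78*6*2 + 69 = -468*2 + 69 = -936 + 69 = -867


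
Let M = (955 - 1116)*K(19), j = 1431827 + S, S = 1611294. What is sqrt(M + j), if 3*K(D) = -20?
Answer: sqrt(27397749)/3 ≈ 1744.8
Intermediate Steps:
K(D) = -20/3 (K(D) = (1/3)*(-20) = -20/3)
j = 3043121 (j = 1431827 + 1611294 = 3043121)
M = 3220/3 (M = (955 - 1116)*(-20/3) = -161*(-20/3) = 3220/3 ≈ 1073.3)
sqrt(M + j) = sqrt(3220/3 + 3043121) = sqrt(9132583/3) = sqrt(27397749)/3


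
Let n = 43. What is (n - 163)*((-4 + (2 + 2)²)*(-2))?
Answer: 2880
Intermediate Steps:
(n - 163)*((-4 + (2 + 2)²)*(-2)) = (43 - 163)*((-4 + (2 + 2)²)*(-2)) = -120*(-4 + 4²)*(-2) = -120*(-4 + 16)*(-2) = -1440*(-2) = -120*(-24) = 2880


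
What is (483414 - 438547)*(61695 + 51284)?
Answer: 5069028793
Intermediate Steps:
(483414 - 438547)*(61695 + 51284) = 44867*112979 = 5069028793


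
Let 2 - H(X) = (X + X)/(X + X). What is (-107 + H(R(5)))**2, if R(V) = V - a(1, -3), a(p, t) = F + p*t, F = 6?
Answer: 11236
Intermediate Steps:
a(p, t) = 6 + p*t
R(V) = -3 + V (R(V) = V - (6 + 1*(-3)) = V - (6 - 3) = V - 1*3 = V - 3 = -3 + V)
H(X) = 1 (H(X) = 2 - (X + X)/(X + X) = 2 - 2*X/(2*X) = 2 - 2*X*1/(2*X) = 2 - 1*1 = 2 - 1 = 1)
(-107 + H(R(5)))**2 = (-107 + 1)**2 = (-106)**2 = 11236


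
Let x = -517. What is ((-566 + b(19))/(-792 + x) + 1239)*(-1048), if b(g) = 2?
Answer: -1700290920/1309 ≈ -1.2989e+6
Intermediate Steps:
((-566 + b(19))/(-792 + x) + 1239)*(-1048) = ((-566 + 2)/(-792 - 517) + 1239)*(-1048) = (-564/(-1309) + 1239)*(-1048) = (-564*(-1/1309) + 1239)*(-1048) = (564/1309 + 1239)*(-1048) = (1622415/1309)*(-1048) = -1700290920/1309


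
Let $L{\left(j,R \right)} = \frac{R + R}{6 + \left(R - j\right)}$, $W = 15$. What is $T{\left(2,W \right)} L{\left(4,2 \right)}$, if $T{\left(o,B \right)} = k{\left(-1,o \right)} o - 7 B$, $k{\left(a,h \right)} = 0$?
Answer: $-105$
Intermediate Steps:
$L{\left(j,R \right)} = \frac{2 R}{6 + R - j}$
$T{\left(o,B \right)} = - 7 B$ ($T{\left(o,B \right)} = 0 o - 7 B = 0 - 7 B = - 7 B$)
$T{\left(2,W \right)} L{\left(4,2 \right)} = \left(-7\right) 15 \cdot 2 \cdot 2 \frac{1}{6 + 2 - 4} = - 105 \cdot 2 \cdot 2 \frac{1}{6 + 2 - 4} = - 105 \cdot 2 \cdot 2 \cdot \frac{1}{4} = \left(-105\right) 1 = -105$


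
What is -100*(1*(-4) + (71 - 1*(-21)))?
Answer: -8800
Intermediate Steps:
-100*(1*(-4) + (71 - 1*(-21))) = -100*(-4 + (71 + 21)) = -100*(-4 + 92) = -100*88 = -8800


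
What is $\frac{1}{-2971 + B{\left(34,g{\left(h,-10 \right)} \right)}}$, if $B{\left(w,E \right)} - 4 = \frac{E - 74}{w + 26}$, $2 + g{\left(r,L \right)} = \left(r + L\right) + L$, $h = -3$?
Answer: $- \frac{20}{59373} \approx -0.00033685$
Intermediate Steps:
$g{\left(r,L \right)} = -2 + r + 2 L$ ($g{\left(r,L \right)} = -2 + \left(\left(r + L\right) + L\right) = -2 + \left(\left(L + r\right) + L\right) = -2 + \left(r + 2 L\right) = -2 + r + 2 L$)
$B{\left(w,E \right)} = 4 + \frac{-74 + E}{26 + w}$ ($B{\left(w,E \right)} = 4 + \frac{E - 74}{w + 26} = 4 + \frac{-74 + E}{26 + w}$)
$\frac{1}{-2971 + B{\left(34,g{\left(h,-10 \right)} \right)}} = \frac{1}{-2971 + \frac{30 - 25 + 4 \cdot 34}{26 + 34}} = \frac{1}{-2971 + \frac{30 - 25 + 136}{60}} = \frac{1}{-2971 + \frac{1}{60} \cdot 141} = \frac{1}{-2971 + \frac{47}{20}} = \frac{1}{- \frac{59373}{20}} = - \frac{20}{59373}$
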